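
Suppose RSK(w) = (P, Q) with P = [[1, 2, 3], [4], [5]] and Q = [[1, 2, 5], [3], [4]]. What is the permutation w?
1 5 4 2 3

Reverse the RSK construction: for i from n down to 1, find the cell of Q containing i, remove the entry at that cell from P, and reverse-bump it up through P; the value ejected from row 1 is w(i).

Step i=5: Q has 5 at row 1, column 3; remove that cell from P, ejecting 3. So w(5) = 3. P is now [[1, 2], [4], [5]].
Step i=4: Q has 4 at row 3, column 1; remove 5 from row 3 of P and reverse-bump: 5 enters row 2 and ejects 4; 4 enters row 1 and ejects 2. So w(4) = 2. P is now [[1, 4], [5]].
Step i=3: Q has 3 at row 2, column 1; remove 5 from row 2 of P and reverse-bump: 5 enters row 1 and ejects 4. So w(3) = 4. P is now [[1, 5]].
Step i=2: Q has 2 at row 1, column 2; remove that cell from P, ejecting 5. So w(2) = 5. P is now [[1]].
Step i=1: Q has 1 at row 1, column 1; remove that cell from P, ejecting 1. So w(1) = 1. P is now [].

So w = 1 5 4 2 3.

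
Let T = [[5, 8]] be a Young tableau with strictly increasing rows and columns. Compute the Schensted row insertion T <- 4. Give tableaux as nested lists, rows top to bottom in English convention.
[[4, 8], [5]]

In row 1, 4 replaces 5 (the leftmost entry greater than 4); 5 is bumped to row 2. 5 starts a new row 2. The new tableau is [[4, 8], [5]].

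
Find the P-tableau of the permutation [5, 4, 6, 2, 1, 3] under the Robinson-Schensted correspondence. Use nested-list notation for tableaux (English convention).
P = [[1, 3], [2, 6], [4], [5]]

Insert 5: appended to row 1. P = [[5]].
Insert 4: 4 bumps 5 from row 1; 5 starts row 2. P = [[4], [5]].
Insert 6: appended to row 1. P = [[4, 6], [5]].
Insert 2: 2 bumps 4 from row 1; 4 bumps 5 from row 2; 5 starts row 3. P = [[2, 6], [4], [5]].
Insert 1: 1 bumps 2 from row 1; 2 bumps 4 from row 2; 4 bumps 5 from row 3; 5 starts row 4. P = [[1, 6], [2], [4], [5]].
Insert 3: 3 bumps 6 from row 1; 6 appends to row 2. P = [[1, 3], [2, 6], [4], [5]].

So P = [[1, 3], [2, 6], [4], [5]].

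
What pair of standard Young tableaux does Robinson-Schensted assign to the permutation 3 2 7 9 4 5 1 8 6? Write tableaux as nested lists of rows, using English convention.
P = [[1, 4, 5, 6], [2, 7, 8], [3, 9]], Q = [[1, 3, 4, 8], [2, 5, 6], [7, 9]]

Insert each entry of the permutation into P by Schensted row insertion, recording in Q the position of each new cell.

Insert 3: appended to row 1. P = [[3]].
Insert 2: 2 bumps 3 from row 1; 3 starts row 2. P = [[2], [3]].
Insert 7: appended to row 1. P = [[2, 7], [3]].
Insert 9: appended to row 1. P = [[2, 7, 9], [3]].
Insert 4: 4 bumps 7 from row 1; 7 appends to row 2. P = [[2, 4, 9], [3, 7]].
Insert 5: 5 bumps 9 from row 1; 9 appends to row 2. P = [[2, 4, 5], [3, 7, 9]].
Insert 1: 1 bumps 2 from row 1; 2 bumps 3 from row 2; 3 starts row 3. P = [[1, 4, 5], [2, 7, 9], [3]].
Insert 8: appended to row 1. P = [[1, 4, 5, 8], [2, 7, 9], [3]].
Insert 6: 6 bumps 8 from row 1; 8 bumps 9 from row 2; 9 appends to row 3. P = [[1, 4, 5, 6], [2, 7, 8], [3, 9]].

So P = [[1, 4, 5, 6], [2, 7, 8], [3, 9]], Q = [[1, 3, 4, 8], [2, 5, 6], [7, 9]].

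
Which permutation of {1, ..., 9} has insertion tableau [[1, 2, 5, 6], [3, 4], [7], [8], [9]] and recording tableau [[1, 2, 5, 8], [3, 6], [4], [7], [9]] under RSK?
3 9 4 1 8 7 5 6 2

Reverse the RSK construction: for i from n down to 1, find the cell of Q containing i, remove the entry at that cell from P, and reverse-bump it up through P; the value ejected from row 1 is w(i).

Step i=9: Q has 9 at row 5, column 1; remove 9 from row 5 of P and reverse-bump: 9 enters row 4 and ejects 8; 8 enters row 3 and ejects 7; 7 enters row 2 and ejects 4; 4 enters row 1 and ejects 2. So w(9) = 2. P is now [[1, 4, 5, 6], [3, 7], [8], [9]].
Step i=8: Q has 8 at row 1, column 4; remove that cell from P, ejecting 6. So w(8) = 6. P is now [[1, 4, 5], [3, 7], [8], [9]].
Step i=7: Q has 7 at row 4, column 1; remove 9 from row 4 of P and reverse-bump: 9 enters row 3 and ejects 8; 8 enters row 2 and ejects 7; 7 enters row 1 and ejects 5. So w(7) = 5. P is now [[1, 4, 7], [3, 8], [9]].
Step i=6: Q has 6 at row 2, column 2; remove 8 from row 2 of P and reverse-bump: 8 enters row 1 and ejects 7. So w(6) = 7. P is now [[1, 4, 8], [3], [9]].
Step i=5: Q has 5 at row 1, column 3; remove that cell from P, ejecting 8. So w(5) = 8. P is now [[1, 4], [3], [9]].
Step i=4: Q has 4 at row 3, column 1; remove 9 from row 3 of P and reverse-bump: 9 enters row 2 and ejects 3; 3 enters row 1 and ejects 1. So w(4) = 1. P is now [[3, 4], [9]].
Step i=3: Q has 3 at row 2, column 1; remove 9 from row 2 of P and reverse-bump: 9 enters row 1 and ejects 4. So w(3) = 4. P is now [[3, 9]].
Step i=2: Q has 2 at row 1, column 2; remove that cell from P, ejecting 9. So w(2) = 9. P is now [[3]].
Step i=1: Q has 1 at row 1, column 1; remove that cell from P, ejecting 3. So w(1) = 3. P is now [].

So w = 3 9 4 1 8 7 5 6 2.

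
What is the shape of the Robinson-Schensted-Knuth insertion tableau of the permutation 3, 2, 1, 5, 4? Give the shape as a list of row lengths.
[2, 2, 1]

Row-insert each entry into an empty tableau.

After inserting 3: P = [[3]].
After inserting 2: P = [[2], [3]].
After inserting 1: P = [[1], [2], [3]].
After inserting 5: P = [[1, 5], [2], [3]].
After inserting 4: P = [[1, 4], [2, 5], [3]].

The final insertion tableau P = [[1, 4], [2, 5], [3]] has shape [2, 2, 1].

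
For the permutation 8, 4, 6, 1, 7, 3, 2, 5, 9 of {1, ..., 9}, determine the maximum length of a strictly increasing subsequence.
4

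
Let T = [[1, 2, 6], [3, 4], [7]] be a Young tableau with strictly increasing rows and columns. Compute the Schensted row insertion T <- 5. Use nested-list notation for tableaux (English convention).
In row 1, 5 replaces 6 (the leftmost entry greater than 5); 6 is bumped to row 2. 6 is appended to row 2. The new tableau is [[1, 2, 5], [3, 4, 6], [7]].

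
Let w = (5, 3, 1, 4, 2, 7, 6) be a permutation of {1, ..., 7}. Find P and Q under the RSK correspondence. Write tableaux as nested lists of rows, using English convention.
Insert each entry of the permutation into P by Schensted row insertion, recording in Q the position of each new cell.

Insert 5: appended to row 1. P = [[5]], Q = [[1]].
Insert 3: 3 bumps 5 from row 1; 5 starts row 2. P = [[3], [5]], Q = [[1], [2]].
Insert 1: 1 bumps 3 from row 1; 3 bumps 5 from row 2; 5 starts row 3. P = [[1], [3], [5]], Q = [[1], [2], [3]].
Insert 4: appended to row 1. P = [[1, 4], [3], [5]], Q = [[1, 4], [2], [3]].
Insert 2: 2 bumps 4 from row 1; 4 appends to row 2. P = [[1, 2], [3, 4], [5]], Q = [[1, 4], [2, 5], [3]].
Insert 7: appended to row 1. P = [[1, 2, 7], [3, 4], [5]], Q = [[1, 4, 6], [2, 5], [3]].
Insert 6: 6 bumps 7 from row 1; 7 appends to row 2. P = [[1, 2, 6], [3, 4, 7], [5]], Q = [[1, 4, 6], [2, 5, 7], [3]].

So P = [[1, 2, 6], [3, 4, 7], [5]], Q = [[1, 4, 6], [2, 5, 7], [3]].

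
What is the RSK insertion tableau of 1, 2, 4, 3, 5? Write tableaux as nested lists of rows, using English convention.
Insert 1: appended to row 1. P = [[1]].
Insert 2: appended to row 1. P = [[1, 2]].
Insert 4: appended to row 1. P = [[1, 2, 4]].
Insert 3: 3 bumps 4 from row 1; 4 starts row 2. P = [[1, 2, 3], [4]].
Insert 5: appended to row 1. P = [[1, 2, 3, 5], [4]].

So P = [[1, 2, 3, 5], [4]].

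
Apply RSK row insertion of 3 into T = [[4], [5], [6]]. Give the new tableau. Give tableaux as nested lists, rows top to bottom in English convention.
[[3], [4], [5], [6]]

In row 1, 3 replaces 4 (the leftmost entry greater than 3); 4 is bumped to row 2. In row 2, 4 replaces 5 (the leftmost entry greater than 4); 5 is bumped to row 3. In row 3, 5 replaces 6 (the leftmost entry greater than 5); 6 is bumped to row 4. 6 starts a new row 4. The new tableau is [[3], [4], [5], [6]].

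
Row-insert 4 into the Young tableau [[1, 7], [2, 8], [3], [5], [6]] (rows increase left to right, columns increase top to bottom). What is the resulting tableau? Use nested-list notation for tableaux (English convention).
In row 1, 4 replaces 7 (the leftmost entry greater than 4); 7 is bumped to row 2. In row 2, 7 replaces 8 (the leftmost entry greater than 7); 8 is bumped to row 3. 8 is appended to row 3. The new tableau is [[1, 4], [2, 7], [3, 8], [5], [6]].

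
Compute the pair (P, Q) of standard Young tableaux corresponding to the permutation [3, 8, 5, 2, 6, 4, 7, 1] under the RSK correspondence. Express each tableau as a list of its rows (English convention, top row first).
Insert each entry of the permutation into P by Schensted row insertion, recording in Q the position of each new cell.

Insert 3: appended to row 1. P = [[3]].
Insert 8: appended to row 1. P = [[3, 8]].
Insert 5: 5 bumps 8 from row 1; 8 starts row 2. P = [[3, 5], [8]].
Insert 2: 2 bumps 3 from row 1; 3 bumps 8 from row 2; 8 starts row 3. P = [[2, 5], [3], [8]].
Insert 6: appended to row 1. P = [[2, 5, 6], [3], [8]].
Insert 4: 4 bumps 5 from row 1; 5 appends to row 2. P = [[2, 4, 6], [3, 5], [8]].
Insert 7: appended to row 1. P = [[2, 4, 6, 7], [3, 5], [8]].
Insert 1: 1 bumps 2 from row 1; 2 bumps 3 from row 2; 3 bumps 8 from row 3; 8 starts row 4. P = [[1, 4, 6, 7], [2, 5], [3], [8]].

So P = [[1, 4, 6, 7], [2, 5], [3], [8]], Q = [[1, 2, 5, 7], [3, 6], [4], [8]].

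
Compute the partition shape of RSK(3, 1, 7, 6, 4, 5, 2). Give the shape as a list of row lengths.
Row-insert each entry into an empty tableau.

After inserting 3: P = [[3]].
After inserting 1: P = [[1], [3]].
After inserting 7: P = [[1, 7], [3]].
After inserting 6: P = [[1, 6], [3, 7]].
After inserting 4: P = [[1, 4], [3, 6], [7]].
After inserting 5: P = [[1, 4, 5], [3, 6], [7]].
After inserting 2: P = [[1, 2, 5], [3, 4], [6], [7]].

The final insertion tableau P = [[1, 2, 5], [3, 4], [6], [7]] has shape [3, 2, 1, 1].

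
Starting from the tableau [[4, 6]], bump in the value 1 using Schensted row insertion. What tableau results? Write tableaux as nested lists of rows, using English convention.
[[1, 6], [4]]

In row 1, 1 replaces 4 (the leftmost entry greater than 1); 4 is bumped to row 2. 4 starts a new row 2. The new tableau is [[1, 6], [4]].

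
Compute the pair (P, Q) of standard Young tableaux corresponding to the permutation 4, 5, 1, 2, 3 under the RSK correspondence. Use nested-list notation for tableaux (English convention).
P = [[1, 2, 3], [4, 5]], Q = [[1, 2, 5], [3, 4]]

Insert each entry of the permutation into P by Schensted row insertion, recording in Q the position of each new cell.

Insert 4: appended to row 1. P = [[4]].
Insert 5: appended to row 1. P = [[4, 5]].
Insert 1: 1 bumps 4 from row 1; 4 starts row 2. P = [[1, 5], [4]].
Insert 2: 2 bumps 5 from row 1; 5 appends to row 2. P = [[1, 2], [4, 5]].
Insert 3: appended to row 1. P = [[1, 2, 3], [4, 5]].

So P = [[1, 2, 3], [4, 5]], Q = [[1, 2, 5], [3, 4]].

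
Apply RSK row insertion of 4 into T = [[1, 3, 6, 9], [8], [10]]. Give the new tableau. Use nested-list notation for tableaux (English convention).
[[1, 3, 4, 9], [6], [8], [10]]

In row 1, 4 replaces 6 (the leftmost entry greater than 4); 6 is bumped to row 2. In row 2, 6 replaces 8 (the leftmost entry greater than 6); 8 is bumped to row 3. In row 3, 8 replaces 10 (the leftmost entry greater than 8); 10 is bumped to row 4. 10 starts a new row 4. The new tableau is [[1, 3, 4, 9], [6], [8], [10]].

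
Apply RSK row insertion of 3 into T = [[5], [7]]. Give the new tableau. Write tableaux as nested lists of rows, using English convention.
In row 1, 3 replaces 5 (the leftmost entry greater than 3); 5 is bumped to row 2. In row 2, 5 replaces 7 (the leftmost entry greater than 5); 7 is bumped to row 3. 7 starts a new row 3. The new tableau is [[3], [5], [7]].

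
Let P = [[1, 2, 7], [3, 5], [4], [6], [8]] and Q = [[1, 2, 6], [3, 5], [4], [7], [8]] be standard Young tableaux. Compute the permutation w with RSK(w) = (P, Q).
Reverse the RSK construction: for i from n down to 1, find the cell of Q containing i, remove the entry at that cell from P, and reverse-bump it up through P; the value ejected from row 1 is w(i).

Step i=8: Q has 8 at row 5, column 1; remove 8 from row 5 of P and reverse-bump: 8 enters row 4 and ejects 6; 6 enters row 3 and ejects 4; 4 enters row 2 and ejects 3; 3 enters row 1 and ejects 2. So w(8) = 2. P is now [[1, 3, 7], [4, 5], [6], [8]].
Step i=7: Q has 7 at row 4, column 1; remove 8 from row 4 of P and reverse-bump: 8 enters row 3 and ejects 6; 6 enters row 2 and ejects 5; 5 enters row 1 and ejects 3. So w(7) = 3. P is now [[1, 5, 7], [4, 6], [8]].
Step i=6: Q has 6 at row 1, column 3; remove that cell from P, ejecting 7. So w(6) = 7. P is now [[1, 5], [4, 6], [8]].
Step i=5: Q has 5 at row 2, column 2; remove 6 from row 2 of P and reverse-bump: 6 enters row 1 and ejects 5. So w(5) = 5. P is now [[1, 6], [4], [8]].
Step i=4: Q has 4 at row 3, column 1; remove 8 from row 3 of P and reverse-bump: 8 enters row 2 and ejects 4; 4 enters row 1 and ejects 1. So w(4) = 1. P is now [[4, 6], [8]].
Step i=3: Q has 3 at row 2, column 1; remove 8 from row 2 of P and reverse-bump: 8 enters row 1 and ejects 6. So w(3) = 6. P is now [[4, 8]].
Step i=2: Q has 2 at row 1, column 2; remove that cell from P, ejecting 8. So w(2) = 8. P is now [[4]].
Step i=1: Q has 1 at row 1, column 1; remove that cell from P, ejecting 4. So w(1) = 4. P is now [].

So w = 4 8 6 1 5 7 3 2.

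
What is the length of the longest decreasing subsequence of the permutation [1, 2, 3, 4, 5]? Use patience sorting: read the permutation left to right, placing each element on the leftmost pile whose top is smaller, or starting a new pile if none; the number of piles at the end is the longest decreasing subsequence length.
1: new pile. tops = [1]
2: onto pile 1 (replacing 1). tops = [2]
3: onto pile 1 (replacing 2). tops = [3]
4: onto pile 1 (replacing 3). tops = [4]
5: onto pile 1 (replacing 4). tops = [5]

1 piles, so the longest decreasing subsequence has length 1.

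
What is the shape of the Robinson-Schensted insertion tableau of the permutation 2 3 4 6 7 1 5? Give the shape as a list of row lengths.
[5, 2]

Row-insert each entry into an empty tableau.

After inserting 2: P = [[2]].
After inserting 3: P = [[2, 3]].
After inserting 4: P = [[2, 3, 4]].
After inserting 6: P = [[2, 3, 4, 6]].
After inserting 7: P = [[2, 3, 4, 6, 7]].
After inserting 1: P = [[1, 3, 4, 6, 7], [2]].
After inserting 5: P = [[1, 3, 4, 5, 7], [2, 6]].

The final insertion tableau P = [[1, 3, 4, 5, 7], [2, 6]] has shape [5, 2].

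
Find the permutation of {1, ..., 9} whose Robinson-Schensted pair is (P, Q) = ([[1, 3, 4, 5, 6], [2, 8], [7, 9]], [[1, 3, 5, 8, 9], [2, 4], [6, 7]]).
7 2 9 3 8 1 4 5 6

Reverse RSK: for i = n, n-1, ..., 1, locate i in Q, remove the corresponding corner cell from P, and reverse-bump its entry up through P; the value ejected from row 1 is w(i).

So w = 7 2 9 3 8 1 4 5 6.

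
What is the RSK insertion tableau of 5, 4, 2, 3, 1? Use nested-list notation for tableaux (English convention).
P = [[1, 3], [2], [4], [5]]

Insert 5: appended to row 1. P = [[5]].
Insert 4: 4 bumps 5 from row 1; 5 starts row 2. P = [[4], [5]].
Insert 2: 2 bumps 4 from row 1; 4 bumps 5 from row 2; 5 starts row 3. P = [[2], [4], [5]].
Insert 3: appended to row 1. P = [[2, 3], [4], [5]].
Insert 1: 1 bumps 2 from row 1; 2 bumps 4 from row 2; 4 bumps 5 from row 3; 5 starts row 4. P = [[1, 3], [2], [4], [5]].

So P = [[1, 3], [2], [4], [5]].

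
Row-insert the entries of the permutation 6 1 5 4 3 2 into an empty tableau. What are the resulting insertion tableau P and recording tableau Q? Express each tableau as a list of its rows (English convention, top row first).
Insert each entry of the permutation into P by Schensted row insertion, recording in Q the position of each new cell.

Insert 6: appended to row 1. P = [[6]].
Insert 1: 1 bumps 6 from row 1; 6 starts row 2. P = [[1], [6]].
Insert 5: appended to row 1. P = [[1, 5], [6]].
Insert 4: 4 bumps 5 from row 1; 5 bumps 6 from row 2; 6 starts row 3. P = [[1, 4], [5], [6]].
Insert 3: 3 bumps 4 from row 1; 4 bumps 5 from row 2; 5 bumps 6 from row 3; 6 starts row 4. P = [[1, 3], [4], [5], [6]].
Insert 2: 2 bumps 3 from row 1; 3 bumps 4 from row 2; 4 bumps 5 from row 3; 5 bumps 6 from row 4; 6 starts row 5. P = [[1, 2], [3], [4], [5], [6]].

So P = [[1, 2], [3], [4], [5], [6]], Q = [[1, 3], [2], [4], [5], [6]].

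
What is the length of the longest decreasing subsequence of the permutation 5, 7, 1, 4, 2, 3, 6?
3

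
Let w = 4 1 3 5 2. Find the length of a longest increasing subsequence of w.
3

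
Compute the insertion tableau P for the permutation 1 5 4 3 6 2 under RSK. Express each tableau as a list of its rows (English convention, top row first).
P = [[1, 2, 6], [3], [4], [5]]

Insert 1: appended to row 1. P = [[1]].
Insert 5: appended to row 1. P = [[1, 5]].
Insert 4: 4 bumps 5 from row 1; 5 starts row 2. P = [[1, 4], [5]].
Insert 3: 3 bumps 4 from row 1; 4 bumps 5 from row 2; 5 starts row 3. P = [[1, 3], [4], [5]].
Insert 6: appended to row 1. P = [[1, 3, 6], [4], [5]].
Insert 2: 2 bumps 3 from row 1; 3 bumps 4 from row 2; 4 bumps 5 from row 3; 5 starts row 4. P = [[1, 2, 6], [3], [4], [5]].

So P = [[1, 2, 6], [3], [4], [5]].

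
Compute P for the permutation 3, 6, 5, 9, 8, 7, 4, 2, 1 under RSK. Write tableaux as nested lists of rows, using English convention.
P = [[1, 4, 7], [2, 8], [3], [5], [6], [9]]

Insert 3: appended to row 1. P = [[3]].
Insert 6: appended to row 1. P = [[3, 6]].
Insert 5: 5 bumps 6 from row 1; 6 starts row 2. P = [[3, 5], [6]].
Insert 9: appended to row 1. P = [[3, 5, 9], [6]].
Insert 8: 8 bumps 9 from row 1; 9 appends to row 2. P = [[3, 5, 8], [6, 9]].
Insert 7: 7 bumps 8 from row 1; 8 bumps 9 from row 2; 9 starts row 3. P = [[3, 5, 7], [6, 8], [9]].
Insert 4: 4 bumps 5 from row 1; 5 bumps 6 from row 2; 6 bumps 9 from row 3; 9 starts row 4. P = [[3, 4, 7], [5, 8], [6], [9]].
Insert 2: 2 bumps 3 from row 1; 3 bumps 5 from row 2; 5 bumps 6 from row 3; 6 bumps 9 from row 4; 9 starts row 5. P = [[2, 4, 7], [3, 8], [5], [6], [9]].
Insert 1: 1 bumps 2 from row 1; 2 bumps 3 from row 2; 3 bumps 5 from row 3; 5 bumps 6 from row 4; 6 bumps 9 from row 5; 9 starts row 6. P = [[1, 4, 7], [2, 8], [3], [5], [6], [9]].

So P = [[1, 4, 7], [2, 8], [3], [5], [6], [9]].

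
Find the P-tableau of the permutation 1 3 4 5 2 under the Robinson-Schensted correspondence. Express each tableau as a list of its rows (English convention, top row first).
P = [[1, 2, 4, 5], [3]]

Insert 1: appended to row 1. P = [[1]].
Insert 3: appended to row 1. P = [[1, 3]].
Insert 4: appended to row 1. P = [[1, 3, 4]].
Insert 5: appended to row 1. P = [[1, 3, 4, 5]].
Insert 2: 2 bumps 3 from row 1; 3 starts row 2. P = [[1, 2, 4, 5], [3]].

So P = [[1, 2, 4, 5], [3]].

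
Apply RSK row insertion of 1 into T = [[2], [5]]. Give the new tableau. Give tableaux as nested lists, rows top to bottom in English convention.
In row 1, 1 replaces 2 (the leftmost entry greater than 1); 2 is bumped to row 2. In row 2, 2 replaces 5 (the leftmost entry greater than 2); 5 is bumped to row 3. 5 starts a new row 3. The new tableau is [[1], [2], [5]].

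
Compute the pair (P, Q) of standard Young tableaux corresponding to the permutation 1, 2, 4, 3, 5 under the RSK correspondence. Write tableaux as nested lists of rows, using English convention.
Insert each entry of the permutation into P by Schensted row insertion, recording in Q the position of each new cell.

Insert 1: appended to row 1. P = [[1]].
Insert 2: appended to row 1. P = [[1, 2]].
Insert 4: appended to row 1. P = [[1, 2, 4]].
Insert 3: 3 bumps 4 from row 1; 4 starts row 2. P = [[1, 2, 3], [4]].
Insert 5: appended to row 1. P = [[1, 2, 3, 5], [4]].

So P = [[1, 2, 3, 5], [4]], Q = [[1, 2, 3, 5], [4]].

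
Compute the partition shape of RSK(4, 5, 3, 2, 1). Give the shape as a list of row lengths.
[2, 1, 1, 1]

Row-insert each entry into an empty tableau.

After inserting 4: P = [[4]].
After inserting 5: P = [[4, 5]].
After inserting 3: P = [[3, 5], [4]].
After inserting 2: P = [[2, 5], [3], [4]].
After inserting 1: P = [[1, 5], [2], [3], [4]].

The final insertion tableau P = [[1, 5], [2], [3], [4]] has shape [2, 1, 1, 1].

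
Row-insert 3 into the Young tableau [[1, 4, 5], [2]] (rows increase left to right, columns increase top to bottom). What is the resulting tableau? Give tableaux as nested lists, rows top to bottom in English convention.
In row 1, 3 replaces 4 (the leftmost entry greater than 3); 4 is bumped to row 2. 4 is appended to row 2. The new tableau is [[1, 3, 5], [2, 4]].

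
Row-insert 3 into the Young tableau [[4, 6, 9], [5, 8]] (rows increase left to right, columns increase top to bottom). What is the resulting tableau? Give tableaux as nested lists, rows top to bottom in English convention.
[[3, 6, 9], [4, 8], [5]]

In row 1, 3 replaces 4 (the leftmost entry greater than 3); 4 is bumped to row 2. In row 2, 4 replaces 5 (the leftmost entry greater than 4); 5 is bumped to row 3. 5 starts a new row 3. The new tableau is [[3, 6, 9], [4, 8], [5]].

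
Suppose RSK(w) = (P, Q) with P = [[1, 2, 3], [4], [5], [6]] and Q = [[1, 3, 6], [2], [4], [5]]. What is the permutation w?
Reverse the RSK construction: for i from n down to 1, find the cell of Q containing i, remove the entry at that cell from P, and reverse-bump it up through P; the value ejected from row 1 is w(i).

Step i=6: Q has 6 at row 1, column 3; remove that cell from P, ejecting 3. So w(6) = 3. P is now [[1, 2], [4], [5], [6]].
Step i=5: Q has 5 at row 4, column 1; remove 6 from row 4 of P and reverse-bump: 6 enters row 3 and ejects 5; 5 enters row 2 and ejects 4; 4 enters row 1 and ejects 2. So w(5) = 2. P is now [[1, 4], [5], [6]].
Step i=4: Q has 4 at row 3, column 1; remove 6 from row 3 of P and reverse-bump: 6 enters row 2 and ejects 5; 5 enters row 1 and ejects 4. So w(4) = 4. P is now [[1, 5], [6]].
Step i=3: Q has 3 at row 1, column 2; remove that cell from P, ejecting 5. So w(3) = 5. P is now [[1], [6]].
Step i=2: Q has 2 at row 2, column 1; remove 6 from row 2 of P and reverse-bump: 6 enters row 1 and ejects 1. So w(2) = 1. P is now [[6]].
Step i=1: Q has 1 at row 1, column 1; remove that cell from P, ejecting 6. So w(1) = 6. P is now [].

So w = 6 1 5 4 2 3.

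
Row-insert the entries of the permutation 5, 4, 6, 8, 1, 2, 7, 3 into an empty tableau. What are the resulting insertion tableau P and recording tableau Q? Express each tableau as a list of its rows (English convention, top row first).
Insert each entry of the permutation into P by Schensted row insertion, recording in Q the position of each new cell.

Insert 5: appended to row 1. P = [[5]].
Insert 4: 4 bumps 5 from row 1; 5 starts row 2. P = [[4], [5]].
Insert 6: appended to row 1. P = [[4, 6], [5]].
Insert 8: appended to row 1. P = [[4, 6, 8], [5]].
Insert 1: 1 bumps 4 from row 1; 4 bumps 5 from row 2; 5 starts row 3. P = [[1, 6, 8], [4], [5]].
Insert 2: 2 bumps 6 from row 1; 6 appends to row 2. P = [[1, 2, 8], [4, 6], [5]].
Insert 7: 7 bumps 8 from row 1; 8 appends to row 2. P = [[1, 2, 7], [4, 6, 8], [5]].
Insert 3: 3 bumps 7 from row 1; 7 bumps 8 from row 2; 8 appends to row 3. P = [[1, 2, 3], [4, 6, 7], [5, 8]].

So P = [[1, 2, 3], [4, 6, 7], [5, 8]], Q = [[1, 3, 4], [2, 6, 7], [5, 8]].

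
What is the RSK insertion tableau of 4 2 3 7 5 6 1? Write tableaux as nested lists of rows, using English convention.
P = [[1, 3, 5, 6], [2, 7], [4]]

After inserting 4: P = [[4]].
After inserting 2: P = [[2], [4]].
After inserting 3: P = [[2, 3], [4]].
After inserting 7: P = [[2, 3, 7], [4]].
After inserting 5: P = [[2, 3, 5], [4, 7]].
After inserting 6: P = [[2, 3, 5, 6], [4, 7]].
After inserting 1: P = [[1, 3, 5, 6], [2, 7], [4]].

So P = [[1, 3, 5, 6], [2, 7], [4]].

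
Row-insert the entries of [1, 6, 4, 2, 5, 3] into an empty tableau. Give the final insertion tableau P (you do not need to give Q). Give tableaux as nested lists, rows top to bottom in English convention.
After inserting 1: P = [[1]].
After inserting 6: P = [[1, 6]].
After inserting 4: P = [[1, 4], [6]].
After inserting 2: P = [[1, 2], [4], [6]].
After inserting 5: P = [[1, 2, 5], [4], [6]].
After inserting 3: P = [[1, 2, 3], [4, 5], [6]].

So P = [[1, 2, 3], [4, 5], [6]].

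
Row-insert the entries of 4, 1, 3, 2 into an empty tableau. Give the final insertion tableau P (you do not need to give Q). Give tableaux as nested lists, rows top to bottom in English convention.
P = [[1, 2], [3], [4]]

After inserting 4: P = [[4]].
After inserting 1: P = [[1], [4]].
After inserting 3: P = [[1, 3], [4]].
After inserting 2: P = [[1, 2], [3], [4]].

So P = [[1, 2], [3], [4]].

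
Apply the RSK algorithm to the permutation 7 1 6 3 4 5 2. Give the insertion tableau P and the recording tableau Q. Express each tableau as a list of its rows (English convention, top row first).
Insert each entry of the permutation into P by Schensted row insertion, recording in Q the position of each new cell.

Insert 7: appended to row 1. P = [[7]], Q = [[1]].
Insert 1: 1 bumps 7 from row 1; 7 starts row 2. P = [[1], [7]], Q = [[1], [2]].
Insert 6: appended to row 1. P = [[1, 6], [7]], Q = [[1, 3], [2]].
Insert 3: 3 bumps 6 from row 1; 6 bumps 7 from row 2; 7 starts row 3. P = [[1, 3], [6], [7]], Q = [[1, 3], [2], [4]].
Insert 4: appended to row 1. P = [[1, 3, 4], [6], [7]], Q = [[1, 3, 5], [2], [4]].
Insert 5: appended to row 1. P = [[1, 3, 4, 5], [6], [7]], Q = [[1, 3, 5, 6], [2], [4]].
Insert 2: 2 bumps 3 from row 1; 3 bumps 6 from row 2; 6 bumps 7 from row 3; 7 starts row 4. P = [[1, 2, 4, 5], [3], [6], [7]], Q = [[1, 3, 5, 6], [2], [4], [7]].

So P = [[1, 2, 4, 5], [3], [6], [7]], Q = [[1, 3, 5, 6], [2], [4], [7]].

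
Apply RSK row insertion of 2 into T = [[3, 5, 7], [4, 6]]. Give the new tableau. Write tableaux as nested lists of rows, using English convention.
[[2, 5, 7], [3, 6], [4]]

In row 1, 2 replaces 3 (the leftmost entry greater than 2); 3 is bumped to row 2. In row 2, 3 replaces 4 (the leftmost entry greater than 3); 4 is bumped to row 3. 4 starts a new row 3. The new tableau is [[2, 5, 7], [3, 6], [4]].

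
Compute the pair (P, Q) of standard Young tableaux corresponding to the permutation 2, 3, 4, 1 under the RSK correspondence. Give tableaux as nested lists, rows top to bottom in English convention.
Insert each entry of the permutation into P by Schensted row insertion, recording in Q the position of each new cell.

Insert 2: appended to row 1. P = [[2]].
Insert 3: appended to row 1. P = [[2, 3]].
Insert 4: appended to row 1. P = [[2, 3, 4]].
Insert 1: 1 bumps 2 from row 1; 2 starts row 2. P = [[1, 3, 4], [2]].

So P = [[1, 3, 4], [2]], Q = [[1, 2, 3], [4]].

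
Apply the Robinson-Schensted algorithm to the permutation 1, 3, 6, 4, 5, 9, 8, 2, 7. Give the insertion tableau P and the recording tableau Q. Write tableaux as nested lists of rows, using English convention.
P = [[1, 2, 4, 5, 7], [3, 8], [6, 9]], Q = [[1, 2, 3, 5, 6], [4, 7], [8, 9]]

Insert each entry of the permutation into P by Schensted row insertion, recording in Q the position of each new cell.

Insert 1: appended to row 1. P = [[1]].
Insert 3: appended to row 1. P = [[1, 3]].
Insert 6: appended to row 1. P = [[1, 3, 6]].
Insert 4: 4 bumps 6 from row 1; 6 starts row 2. P = [[1, 3, 4], [6]].
Insert 5: appended to row 1. P = [[1, 3, 4, 5], [6]].
Insert 9: appended to row 1. P = [[1, 3, 4, 5, 9], [6]].
Insert 8: 8 bumps 9 from row 1; 9 appends to row 2. P = [[1, 3, 4, 5, 8], [6, 9]].
Insert 2: 2 bumps 3 from row 1; 3 bumps 6 from row 2; 6 starts row 3. P = [[1, 2, 4, 5, 8], [3, 9], [6]].
Insert 7: 7 bumps 8 from row 1; 8 bumps 9 from row 2; 9 appends to row 3. P = [[1, 2, 4, 5, 7], [3, 8], [6, 9]].

So P = [[1, 2, 4, 5, 7], [3, 8], [6, 9]], Q = [[1, 2, 3, 5, 6], [4, 7], [8, 9]].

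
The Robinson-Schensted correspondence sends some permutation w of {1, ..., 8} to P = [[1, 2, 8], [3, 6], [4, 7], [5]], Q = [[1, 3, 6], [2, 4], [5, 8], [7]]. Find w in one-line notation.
Reverse the RSK construction: for i from n down to 1, find the cell of Q containing i, remove the entry at that cell from P, and reverse-bump it up through P; the value ejected from row 1 is w(i).

Step i=8: Q has 8 at row 3, column 2; remove 7 from row 3 of P and reverse-bump: 7 enters row 2 and ejects 6; 6 enters row 1 and ejects 2. So w(8) = 2. P is now [[1, 6, 8], [3, 7], [4], [5]].
Step i=7: Q has 7 at row 4, column 1; remove 5 from row 4 of P and reverse-bump: 5 enters row 3 and ejects 4; 4 enters row 2 and ejects 3; 3 enters row 1 and ejects 1. So w(7) = 1. P is now [[3, 6, 8], [4, 7], [5]].
Step i=6: Q has 6 at row 1, column 3; remove that cell from P, ejecting 8. So w(6) = 8. P is now [[3, 6], [4, 7], [5]].
Step i=5: Q has 5 at row 3, column 1; remove 5 from row 3 of P and reverse-bump: 5 enters row 2 and ejects 4; 4 enters row 1 and ejects 3. So w(5) = 3. P is now [[4, 6], [5, 7]].
Step i=4: Q has 4 at row 2, column 2; remove 7 from row 2 of P and reverse-bump: 7 enters row 1 and ejects 6. So w(4) = 6. P is now [[4, 7], [5]].
Step i=3: Q has 3 at row 1, column 2; remove that cell from P, ejecting 7. So w(3) = 7. P is now [[4], [5]].
Step i=2: Q has 2 at row 2, column 1; remove 5 from row 2 of P and reverse-bump: 5 enters row 1 and ejects 4. So w(2) = 4. P is now [[5]].
Step i=1: Q has 1 at row 1, column 1; remove that cell from P, ejecting 5. So w(1) = 5. P is now [].

So w = 5 4 7 6 3 8 1 2.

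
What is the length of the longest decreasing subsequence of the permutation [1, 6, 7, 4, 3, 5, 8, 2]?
4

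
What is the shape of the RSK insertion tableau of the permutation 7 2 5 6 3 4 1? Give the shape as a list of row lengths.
RSK row insertion gives P = [[1, 3, 4], [2, 6], [5], [7]], which has shape [3, 2, 1, 1].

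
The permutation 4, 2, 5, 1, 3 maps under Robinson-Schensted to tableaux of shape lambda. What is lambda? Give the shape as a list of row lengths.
[2, 2, 1]

RSK row insertion gives P = [[1, 3], [2, 5], [4]], which has shape [2, 2, 1].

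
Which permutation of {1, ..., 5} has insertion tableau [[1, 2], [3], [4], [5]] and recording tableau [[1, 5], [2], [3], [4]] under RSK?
5 4 3 1 2

Reverse the RSK construction: for i from n down to 1, find the cell of Q containing i, remove the entry at that cell from P, and reverse-bump it up through P; the value ejected from row 1 is w(i).

Step i=5: Q has 5 at row 1, column 2; remove that cell from P, ejecting 2. So w(5) = 2. P is now [[1], [3], [4], [5]].
Step i=4: Q has 4 at row 4, column 1; remove 5 from row 4 of P and reverse-bump: 5 enters row 3 and ejects 4; 4 enters row 2 and ejects 3; 3 enters row 1 and ejects 1. So w(4) = 1. P is now [[3], [4], [5]].
Step i=3: Q has 3 at row 3, column 1; remove 5 from row 3 of P and reverse-bump: 5 enters row 2 and ejects 4; 4 enters row 1 and ejects 3. So w(3) = 3. P is now [[4], [5]].
Step i=2: Q has 2 at row 2, column 1; remove 5 from row 2 of P and reverse-bump: 5 enters row 1 and ejects 4. So w(2) = 4. P is now [[5]].
Step i=1: Q has 1 at row 1, column 1; remove that cell from P, ejecting 5. So w(1) = 5. P is now [].

So w = 5 4 3 1 2.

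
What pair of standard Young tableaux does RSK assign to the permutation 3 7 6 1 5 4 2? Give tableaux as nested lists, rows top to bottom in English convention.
Insert each entry of the permutation into P by Schensted row insertion, recording in Q the position of each new cell.

Insert 3: appended to row 1. P = [[3]].
Insert 7: appended to row 1. P = [[3, 7]].
Insert 6: 6 bumps 7 from row 1; 7 starts row 2. P = [[3, 6], [7]].
Insert 1: 1 bumps 3 from row 1; 3 bumps 7 from row 2; 7 starts row 3. P = [[1, 6], [3], [7]].
Insert 5: 5 bumps 6 from row 1; 6 appends to row 2. P = [[1, 5], [3, 6], [7]].
Insert 4: 4 bumps 5 from row 1; 5 bumps 6 from row 2; 6 bumps 7 from row 3; 7 starts row 4. P = [[1, 4], [3, 5], [6], [7]].
Insert 2: 2 bumps 4 from row 1; 4 bumps 5 from row 2; 5 bumps 6 from row 3; 6 bumps 7 from row 4; 7 starts row 5. P = [[1, 2], [3, 4], [5], [6], [7]].

So P = [[1, 2], [3, 4], [5], [6], [7]], Q = [[1, 2], [3, 5], [4], [6], [7]].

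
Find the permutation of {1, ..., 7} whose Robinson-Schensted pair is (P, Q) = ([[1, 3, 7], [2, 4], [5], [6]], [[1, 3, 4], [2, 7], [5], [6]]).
Reverse the RSK construction: for i from n down to 1, find the cell of Q containing i, remove the entry at that cell from P, and reverse-bump it up through P; the value ejected from row 1 is w(i).

Step i=7: Q has 7 at row 2, column 2; remove 4 from row 2 of P and reverse-bump: 4 enters row 1 and ejects 3. So w(7) = 3. P is now [[1, 4, 7], [2], [5], [6]].
Step i=6: Q has 6 at row 4, column 1; remove 6 from row 4 of P and reverse-bump: 6 enters row 3 and ejects 5; 5 enters row 2 and ejects 2; 2 enters row 1 and ejects 1. So w(6) = 1. P is now [[2, 4, 7], [5], [6]].
Step i=5: Q has 5 at row 3, column 1; remove 6 from row 3 of P and reverse-bump: 6 enters row 2 and ejects 5; 5 enters row 1 and ejects 4. So w(5) = 4. P is now [[2, 5, 7], [6]].
Step i=4: Q has 4 at row 1, column 3; remove that cell from P, ejecting 7. So w(4) = 7. P is now [[2, 5], [6]].
Step i=3: Q has 3 at row 1, column 2; remove that cell from P, ejecting 5. So w(3) = 5. P is now [[2], [6]].
Step i=2: Q has 2 at row 2, column 1; remove 6 from row 2 of P and reverse-bump: 6 enters row 1 and ejects 2. So w(2) = 2. P is now [[6]].
Step i=1: Q has 1 at row 1, column 1; remove that cell from P, ejecting 6. So w(1) = 6. P is now [].

So w = 6 2 5 7 4 1 3.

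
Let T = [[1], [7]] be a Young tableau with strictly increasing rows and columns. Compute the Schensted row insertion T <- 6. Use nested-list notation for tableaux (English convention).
[[1, 6], [7]]

6 is larger than every entry of row 1, so it is appended to row 1. The new tableau is [[1, 6], [7]].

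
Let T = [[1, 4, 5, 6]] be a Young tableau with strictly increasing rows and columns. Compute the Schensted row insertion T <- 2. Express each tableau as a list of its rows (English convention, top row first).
[[1, 2, 5, 6], [4]]

In row 1, 2 replaces 4 (the leftmost entry greater than 2); 4 is bumped to row 2. 4 starts a new row 2. The new tableau is [[1, 2, 5, 6], [4]].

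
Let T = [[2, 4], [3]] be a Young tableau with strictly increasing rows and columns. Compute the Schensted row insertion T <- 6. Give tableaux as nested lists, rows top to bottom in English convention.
6 is larger than every entry of row 1, so it is appended to row 1. The new tableau is [[2, 4, 6], [3]].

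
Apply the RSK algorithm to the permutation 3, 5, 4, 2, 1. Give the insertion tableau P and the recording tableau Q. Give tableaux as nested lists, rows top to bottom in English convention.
P = [[1, 4], [2], [3], [5]], Q = [[1, 2], [3], [4], [5]]

Insert each entry of the permutation into P by Schensted row insertion, recording in Q the position of each new cell.

Insert 3: appended to row 1. P = [[3]].
Insert 5: appended to row 1. P = [[3, 5]].
Insert 4: 4 bumps 5 from row 1; 5 starts row 2. P = [[3, 4], [5]].
Insert 2: 2 bumps 3 from row 1; 3 bumps 5 from row 2; 5 starts row 3. P = [[2, 4], [3], [5]].
Insert 1: 1 bumps 2 from row 1; 2 bumps 3 from row 2; 3 bumps 5 from row 3; 5 starts row 4. P = [[1, 4], [2], [3], [5]].

So P = [[1, 4], [2], [3], [5]], Q = [[1, 2], [3], [4], [5]].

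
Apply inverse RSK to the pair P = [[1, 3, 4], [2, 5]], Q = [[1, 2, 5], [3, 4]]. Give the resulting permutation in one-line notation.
Reverse the RSK construction: for i from n down to 1, find the cell of Q containing i, remove the entry at that cell from P, and reverse-bump it up through P; the value ejected from row 1 is w(i).

Step i=5: Q has 5 at row 1, column 3; remove that cell from P, ejecting 4. So w(5) = 4. P is now [[1, 3], [2, 5]].
Step i=4: Q has 4 at row 2, column 2; remove 5 from row 2 of P and reverse-bump: 5 enters row 1 and ejects 3. So w(4) = 3. P is now [[1, 5], [2]].
Step i=3: Q has 3 at row 2, column 1; remove 2 from row 2 of P and reverse-bump: 2 enters row 1 and ejects 1. So w(3) = 1. P is now [[2, 5]].
Step i=2: Q has 2 at row 1, column 2; remove that cell from P, ejecting 5. So w(2) = 5. P is now [[2]].
Step i=1: Q has 1 at row 1, column 1; remove that cell from P, ejecting 2. So w(1) = 2. P is now [].

So w = 2 5 1 3 4.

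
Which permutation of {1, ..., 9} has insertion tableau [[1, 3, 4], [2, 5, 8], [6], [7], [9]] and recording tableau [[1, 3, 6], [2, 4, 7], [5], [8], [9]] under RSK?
2 1 9 7 3 8 6 5 4

Reverse the RSK construction: for i from n down to 1, find the cell of Q containing i, remove the entry at that cell from P, and reverse-bump it up through P; the value ejected from row 1 is w(i).

Step i=9: Q has 9 at row 5, column 1; remove 9 from row 5 of P and reverse-bump: 9 enters row 4 and ejects 7; 7 enters row 3 and ejects 6; 6 enters row 2 and ejects 5; 5 enters row 1 and ejects 4. So w(9) = 4. P is now [[1, 3, 5], [2, 6, 8], [7], [9]].
Step i=8: Q has 8 at row 4, column 1; remove 9 from row 4 of P and reverse-bump: 9 enters row 3 and ejects 7; 7 enters row 2 and ejects 6; 6 enters row 1 and ejects 5. So w(8) = 5. P is now [[1, 3, 6], [2, 7, 8], [9]].
Step i=7: Q has 7 at row 2, column 3; remove 8 from row 2 of P and reverse-bump: 8 enters row 1 and ejects 6. So w(7) = 6. P is now [[1, 3, 8], [2, 7], [9]].
Step i=6: Q has 6 at row 1, column 3; remove that cell from P, ejecting 8. So w(6) = 8. P is now [[1, 3], [2, 7], [9]].
Step i=5: Q has 5 at row 3, column 1; remove 9 from row 3 of P and reverse-bump: 9 enters row 2 and ejects 7; 7 enters row 1 and ejects 3. So w(5) = 3. P is now [[1, 7], [2, 9]].
Step i=4: Q has 4 at row 2, column 2; remove 9 from row 2 of P and reverse-bump: 9 enters row 1 and ejects 7. So w(4) = 7. P is now [[1, 9], [2]].
Step i=3: Q has 3 at row 1, column 2; remove that cell from P, ejecting 9. So w(3) = 9. P is now [[1], [2]].
Step i=2: Q has 2 at row 2, column 1; remove 2 from row 2 of P and reverse-bump: 2 enters row 1 and ejects 1. So w(2) = 1. P is now [[2]].
Step i=1: Q has 1 at row 1, column 1; remove that cell from P, ejecting 2. So w(1) = 2. P is now [].

So w = 2 1 9 7 3 8 6 5 4.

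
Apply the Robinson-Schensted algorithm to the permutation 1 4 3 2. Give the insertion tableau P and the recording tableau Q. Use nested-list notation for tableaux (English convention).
Insert each entry of the permutation into P by Schensted row insertion, recording in Q the position of each new cell.

Insert 1: appended to row 1. P = [[1]].
Insert 4: appended to row 1. P = [[1, 4]].
Insert 3: 3 bumps 4 from row 1; 4 starts row 2. P = [[1, 3], [4]].
Insert 2: 2 bumps 3 from row 1; 3 bumps 4 from row 2; 4 starts row 3. P = [[1, 2], [3], [4]].

So P = [[1, 2], [3], [4]], Q = [[1, 2], [3], [4]].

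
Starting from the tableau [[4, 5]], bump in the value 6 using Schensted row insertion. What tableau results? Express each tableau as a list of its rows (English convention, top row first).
[[4, 5, 6]]

6 is larger than every entry of row 1, so it is appended to row 1. The new tableau is [[4, 5, 6]].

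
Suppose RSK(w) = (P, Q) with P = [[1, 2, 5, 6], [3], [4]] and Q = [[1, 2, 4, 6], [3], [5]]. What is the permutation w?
1 4 3 5 2 6

Reverse the RSK construction: for i from n down to 1, find the cell of Q containing i, remove the entry at that cell from P, and reverse-bump it up through P; the value ejected from row 1 is w(i).

Step i=6: Q has 6 at row 1, column 4; remove that cell from P, ejecting 6. So w(6) = 6. P is now [[1, 2, 5], [3], [4]].
Step i=5: Q has 5 at row 3, column 1; remove 4 from row 3 of P and reverse-bump: 4 enters row 2 and ejects 3; 3 enters row 1 and ejects 2. So w(5) = 2. P is now [[1, 3, 5], [4]].
Step i=4: Q has 4 at row 1, column 3; remove that cell from P, ejecting 5. So w(4) = 5. P is now [[1, 3], [4]].
Step i=3: Q has 3 at row 2, column 1; remove 4 from row 2 of P and reverse-bump: 4 enters row 1 and ejects 3. So w(3) = 3. P is now [[1, 4]].
Step i=2: Q has 2 at row 1, column 2; remove that cell from P, ejecting 4. So w(2) = 4. P is now [[1]].
Step i=1: Q has 1 at row 1, column 1; remove that cell from P, ejecting 1. So w(1) = 1. P is now [].

So w = 1 4 3 5 2 6.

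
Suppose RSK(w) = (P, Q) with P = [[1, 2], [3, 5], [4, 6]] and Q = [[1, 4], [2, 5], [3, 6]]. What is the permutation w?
Reverse the RSK construction: for i from n down to 1, find the cell of Q containing i, remove the entry at that cell from P, and reverse-bump it up through P; the value ejected from row 1 is w(i).

Step i=6: Q has 6 at row 3, column 2; remove 6 from row 3 of P and reverse-bump: 6 enters row 2 and ejects 5; 5 enters row 1 and ejects 2. So w(6) = 2. P is now [[1, 5], [3, 6], [4]].
Step i=5: Q has 5 at row 2, column 2; remove 6 from row 2 of P and reverse-bump: 6 enters row 1 and ejects 5. So w(5) = 5. P is now [[1, 6], [3], [4]].
Step i=4: Q has 4 at row 1, column 2; remove that cell from P, ejecting 6. So w(4) = 6. P is now [[1], [3], [4]].
Step i=3: Q has 3 at row 3, column 1; remove 4 from row 3 of P and reverse-bump: 4 enters row 2 and ejects 3; 3 enters row 1 and ejects 1. So w(3) = 1. P is now [[3], [4]].
Step i=2: Q has 2 at row 2, column 1; remove 4 from row 2 of P and reverse-bump: 4 enters row 1 and ejects 3. So w(2) = 3. P is now [[4]].
Step i=1: Q has 1 at row 1, column 1; remove that cell from P, ejecting 4. So w(1) = 4. P is now [].

So w = 4 3 1 6 5 2.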